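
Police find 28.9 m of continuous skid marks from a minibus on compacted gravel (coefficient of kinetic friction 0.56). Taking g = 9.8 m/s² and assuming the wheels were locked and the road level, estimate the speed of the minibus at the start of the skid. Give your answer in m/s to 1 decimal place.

Initial speed ≈ 17.8 m/s

Deceleration a = μg = 0.56 × 9.8 = 5.488 m/s².
v = √(2a·d) = √(2 × 5.488 × 28.9) = √317.206 = 17.8103 m/s.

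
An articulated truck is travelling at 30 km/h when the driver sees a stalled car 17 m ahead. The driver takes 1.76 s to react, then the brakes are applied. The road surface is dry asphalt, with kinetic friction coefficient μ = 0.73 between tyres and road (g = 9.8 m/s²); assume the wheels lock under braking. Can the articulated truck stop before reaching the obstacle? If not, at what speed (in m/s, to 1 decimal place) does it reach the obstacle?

No — it strikes the obstacle at 6.0 m/s

30 km/h ÷ 3.6 = 8.3333 m/s.
a = μg = 0.73 × 9.8 = 7.154 m/s².
Reaction distance = 8.3333 × 1.76 = 14.667 m.
Braking distance needed to stop: v²/(2a) = 69.444 / 14.308 = 4.854 m, so total needed = 14.667 + 4.854 = 19.521 m > 17 m — it cannot stop.
Distance remaining when braking begins: 17 − 14.667 = 2.333 m.
v² = v₀² − 2a·d = 69.444 − 2 × 7.154 × 2.333 = 36.063 m²/s².
v = √36.063 = 6.005 m/s.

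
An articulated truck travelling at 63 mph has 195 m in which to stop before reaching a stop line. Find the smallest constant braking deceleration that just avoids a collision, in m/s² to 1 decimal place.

Required deceleration ≈ 2.0 m/s²

63 mph × 0.44704 = 28.1635 m/s.
v² = 2a·d ⇒ a = v²/(2d) = 28.1635² / (2 × 195.000) = 793.183 / 390.000 = 2.0338 m/s².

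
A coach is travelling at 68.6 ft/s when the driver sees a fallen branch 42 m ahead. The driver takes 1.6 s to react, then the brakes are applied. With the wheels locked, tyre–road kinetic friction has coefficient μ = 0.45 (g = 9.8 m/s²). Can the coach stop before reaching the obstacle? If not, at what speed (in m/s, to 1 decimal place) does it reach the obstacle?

No — it strikes the obstacle at 19.0 m/s

68.6 ft/s × 0.3048 = 20.9093 m/s.
a = μg = 0.45 × 9.8 = 4.410 m/s².
Reaction distance = 20.9093 × 1.6 = 33.455 m.
Braking distance needed to stop: v²/(2a) = 437.199 / 8.820 = 49.569 m, so total needed = 33.455 + 49.569 = 83.024 m > 42 m — it cannot stop.
Distance remaining when braking begins: 42 − 33.455 = 8.545 m.
v² = v₀² − 2a·d = 437.199 − 2 × 4.410 × 8.545 = 361.832 m²/s².
v = √361.832 = 19.022 m/s.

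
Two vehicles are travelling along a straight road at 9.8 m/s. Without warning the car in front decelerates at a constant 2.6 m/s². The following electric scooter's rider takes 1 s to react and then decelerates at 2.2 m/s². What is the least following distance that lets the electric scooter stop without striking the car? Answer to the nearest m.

Minimum gap ≈ 13 m

Leader travels v²/(2a_L) = 96.040 / 5.200 = 18.469 m before stopping.
Follower covers v·t_r = 9.8000 × 1 = 9.800 m while reacting, then v²/(2a_F) = 96.040 / 4.400 = 21.827 m while braking, for a total of 9.800 + 21.827 = 31.627 m.
Since a_F ≤ a_L and the follower starts braking later, the follower is never slower than the leader, so the closest approach is when both have stopped.
Minimum gap = 31.627 − 18.469 = 13.158 m.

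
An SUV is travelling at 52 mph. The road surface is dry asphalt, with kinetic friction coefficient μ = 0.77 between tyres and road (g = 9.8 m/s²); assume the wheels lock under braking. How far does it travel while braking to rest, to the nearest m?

Braking distance ≈ 36 m

52 mph × 0.44704 = 23.2461 m/s.
a = μg = 0.77 × 9.8 = 7.546 m/s².
Braking distance = v²/(2a) = 23.2461² / (2 × 7.546) = 540.381 / 15.092 = 35.806 m.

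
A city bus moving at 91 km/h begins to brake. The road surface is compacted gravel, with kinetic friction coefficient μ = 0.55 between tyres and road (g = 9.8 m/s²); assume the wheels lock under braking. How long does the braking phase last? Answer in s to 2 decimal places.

91 km/h ÷ 3.6 = 25.2778 m/s.
a = μg = 0.55 × 9.8 = 5.390 m/s².
Braking time = v/a = 25.2778 / 5.390 = 4.690 s.

Braking time ≈ 4.69 s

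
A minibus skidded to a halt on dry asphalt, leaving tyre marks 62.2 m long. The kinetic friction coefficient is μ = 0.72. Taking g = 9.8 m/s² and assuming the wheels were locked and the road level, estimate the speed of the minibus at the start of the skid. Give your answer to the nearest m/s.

Deceleration a = μg = 0.72 × 9.8 = 7.056 m/s².
v = √(2a·d) = √(2 × 7.056 × 62.2) = √877.766 = 29.6271 m/s.

Initial speed ≈ 30 m/s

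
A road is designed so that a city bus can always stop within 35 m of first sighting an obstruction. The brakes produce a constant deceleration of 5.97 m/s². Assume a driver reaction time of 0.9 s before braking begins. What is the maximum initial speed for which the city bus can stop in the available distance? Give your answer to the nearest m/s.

Stopping distance: v·t_r + v²/(2a) = 35 with t_r = 0.9 s and a = 5.970 m/s².
So v² + 10.746 v − 417.90 = 0.
Positive root: v = −a·t_r + √((a·t_r)² + 2a·d) = −5.373 + √(28.869 + 417.90) = 15.7639 m/s.

Maximum speed ≈ 16 m/s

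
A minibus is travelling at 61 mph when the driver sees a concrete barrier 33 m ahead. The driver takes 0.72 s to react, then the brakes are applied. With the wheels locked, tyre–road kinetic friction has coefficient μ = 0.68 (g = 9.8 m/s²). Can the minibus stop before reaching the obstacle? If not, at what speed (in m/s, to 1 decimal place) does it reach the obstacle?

61 mph × 0.44704 = 27.2694 m/s.
a = μg = 0.68 × 9.8 = 6.664 m/s².
Reaction distance = 27.2694 × 0.72 = 19.634 m.
Braking distance needed to stop: v²/(2a) = 743.620 / 13.328 = 55.794 m, so total needed = 19.634 + 55.794 = 75.428 m > 33 m — it cannot stop.
Distance remaining when braking begins: 33 − 19.634 = 13.366 m.
v² = v₀² − 2a·d = 743.620 − 2 × 6.664 × 13.366 = 565.478 m²/s².
v = √565.478 = 23.780 m/s.

No — it strikes the obstacle at 23.8 m/s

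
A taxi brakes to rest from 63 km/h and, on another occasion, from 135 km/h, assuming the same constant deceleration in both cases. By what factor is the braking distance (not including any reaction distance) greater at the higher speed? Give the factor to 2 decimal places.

Factor ≈ 4.59

Braking distance d = v²/(2a), so with a fixed, d ∝ v².
Factor = (135/63)² = 2.1429² = 4.5920.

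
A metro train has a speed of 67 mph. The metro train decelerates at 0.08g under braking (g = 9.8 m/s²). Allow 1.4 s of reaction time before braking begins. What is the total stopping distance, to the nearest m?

Total stopping distance ≈ 614 m

67 mph × 0.44704 = 29.9517 m/s.
a = 0.08 × 9.8 = 0.784 m/s².
Reaction distance = v·t_r = 29.9517 × 1.4 = 41.932 m.
Braking distance = v²/(2a) = 29.9517² / (2 × 0.784) = 897.104 / 1.568 = 572.133 m.
Total = 41.932 + 572.133 = 614.065 m.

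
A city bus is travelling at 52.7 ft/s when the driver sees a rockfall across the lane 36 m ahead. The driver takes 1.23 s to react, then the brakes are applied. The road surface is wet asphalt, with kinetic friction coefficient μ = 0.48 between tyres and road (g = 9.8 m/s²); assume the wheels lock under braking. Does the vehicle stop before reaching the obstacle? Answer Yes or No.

No

52.7 ft/s × 0.3048 = 16.0630 m/s.
a = μg = 0.48 × 9.8 = 4.704 m/s².
Reaction distance = 16.0630 × 1.23 = 19.757 m.
Braking distance = v²/(2a) = 258.020 / 9.408 = 27.426 m.
Total stopping distance = 19.757 + 27.426 = 47.183 m, vs 36 m available — it cannot stop in time and overshoots by 47.183 − 36 = 11.183 m.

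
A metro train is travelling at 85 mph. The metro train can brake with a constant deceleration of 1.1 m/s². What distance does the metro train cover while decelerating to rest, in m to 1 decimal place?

85 mph × 0.44704 = 37.9984 m/s.
Braking distance = v²/(2a) = 37.9984² / (2 × 1.100) = 1443.878 / 2.200 = 656.308 m.

Braking distance ≈ 656.3 m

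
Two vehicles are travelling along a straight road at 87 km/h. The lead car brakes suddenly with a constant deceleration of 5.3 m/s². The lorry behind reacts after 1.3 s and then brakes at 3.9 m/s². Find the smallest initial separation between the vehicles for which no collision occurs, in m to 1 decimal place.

Minimum gap ≈ 51.2 m

87 km/h ÷ 3.6 = 24.1667 m/s.
Leader travels v²/(2a_L) = 584.029 / 10.600 = 55.097 m before stopping.
Follower covers v·t_r = 24.1667 × 1.3 = 31.417 m while reacting, then v²/(2a_F) = 584.029 / 7.800 = 74.876 m while braking, for a total of 31.417 + 74.876 = 106.293 m.
Since a_F ≤ a_L and the follower starts braking later, the follower is never slower than the leader, so the closest approach is when both have stopped.
Minimum gap = 106.293 − 55.097 = 51.196 m.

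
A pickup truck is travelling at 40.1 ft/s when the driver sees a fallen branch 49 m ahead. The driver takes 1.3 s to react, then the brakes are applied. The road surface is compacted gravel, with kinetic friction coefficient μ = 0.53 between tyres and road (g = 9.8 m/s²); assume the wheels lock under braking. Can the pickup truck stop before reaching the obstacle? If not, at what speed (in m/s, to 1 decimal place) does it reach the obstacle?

Yes — it stops about 18.7 m short of the obstacle, so it never reaches it

40.1 ft/s × 0.3048 = 12.2225 m/s.
a = μg = 0.53 × 9.8 = 5.194 m/s².
Reaction distance = 12.2225 × 1.3 = 15.889 m.
Braking distance = v²/(2a) = 149.390 / 10.388 = 14.381 m.
Total stopping distance = 15.889 + 14.381 = 30.270 m, vs 49 m available — it stops with 49 − 30.270 = 18.730 m to spare.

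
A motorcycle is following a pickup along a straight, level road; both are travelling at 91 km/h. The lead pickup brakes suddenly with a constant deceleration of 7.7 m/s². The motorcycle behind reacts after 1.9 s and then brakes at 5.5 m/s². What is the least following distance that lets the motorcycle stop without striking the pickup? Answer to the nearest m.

91 km/h ÷ 3.6 = 25.2778 m/s.
Leader travels v²/(2a_L) = 638.967 / 15.400 = 41.491 m before stopping.
Follower covers v·t_r = 25.2778 × 1.9 = 48.028 m while reacting, then v²/(2a_F) = 638.967 / 11.000 = 58.088 m while braking, for a total of 48.028 + 58.088 = 106.116 m.
Since a_F ≤ a_L and the follower starts braking later, the follower is never slower than the leader, so the closest approach is when both have stopped.
Minimum gap = 106.116 − 41.491 = 64.625 m.

Minimum gap ≈ 65 m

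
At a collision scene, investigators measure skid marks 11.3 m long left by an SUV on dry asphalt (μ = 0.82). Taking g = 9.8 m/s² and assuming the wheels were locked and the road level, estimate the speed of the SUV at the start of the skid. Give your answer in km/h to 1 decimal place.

Initial speed ≈ 48.5 km/h

Deceleration a = μg = 0.82 × 9.8 = 8.036 m/s².
v = √(2a·d) = √(2 × 8.036 × 11.3) = √181.614 = 13.4764 m/s.
= 13.4764 × 3.6 = 48.515 km/h.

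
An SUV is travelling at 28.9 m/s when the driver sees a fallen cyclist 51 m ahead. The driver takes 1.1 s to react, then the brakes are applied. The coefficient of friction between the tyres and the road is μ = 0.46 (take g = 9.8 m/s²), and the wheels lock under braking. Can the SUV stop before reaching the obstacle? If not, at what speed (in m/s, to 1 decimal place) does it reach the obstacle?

a = μg = 0.46 × 9.8 = 4.508 m/s².
Reaction distance = 28.9000 × 1.1 = 31.790 m.
Braking distance needed to stop: v²/(2a) = 835.210 / 9.016 = 92.636 m, so total needed = 31.790 + 92.636 = 124.426 m > 51 m — it cannot stop.
Distance remaining when braking begins: 51 − 31.790 = 19.210 m.
v² = v₀² − 2a·d = 835.210 − 2 × 4.508 × 19.210 = 662.013 m²/s².
v = √662.013 = 25.730 m/s.

No — it strikes the obstacle at 25.7 m/s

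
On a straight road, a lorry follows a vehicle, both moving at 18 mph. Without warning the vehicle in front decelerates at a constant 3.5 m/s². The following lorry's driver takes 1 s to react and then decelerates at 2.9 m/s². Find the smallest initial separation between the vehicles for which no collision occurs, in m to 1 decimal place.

Minimum gap ≈ 10.0 m

18 mph × 0.44704 = 8.0467 m/s.
Leader travels v²/(2a_L) = 64.749 / 7.000 = 9.250 m before stopping.
Follower covers v·t_r = 8.0467 × 1 = 8.047 m while reacting, then v²/(2a_F) = 64.749 / 5.800 = 11.164 m while braking, for a total of 8.047 + 11.164 = 19.211 m.
Since a_F ≤ a_L and the follower starts braking later, the follower is never slower than the leader, so the closest approach is when both have stopped.
Minimum gap = 19.211 − 9.250 = 9.961 m.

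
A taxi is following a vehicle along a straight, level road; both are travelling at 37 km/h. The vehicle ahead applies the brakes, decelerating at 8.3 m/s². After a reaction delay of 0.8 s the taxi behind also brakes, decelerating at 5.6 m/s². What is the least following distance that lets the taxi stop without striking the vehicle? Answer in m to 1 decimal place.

37 km/h ÷ 3.6 = 10.2778 m/s.
Leader travels v²/(2a_L) = 105.633 / 16.600 = 6.363 m before stopping.
Follower covers v·t_r = 10.2778 × 0.8 = 8.222 m while reacting, then v²/(2a_F) = 105.633 / 11.200 = 9.432 m while braking, for a total of 8.222 + 9.432 = 17.654 m.
Since a_F ≤ a_L and the follower starts braking later, the follower is never slower than the leader, so the closest approach is when both have stopped.
Minimum gap = 17.654 − 6.363 = 11.291 m.

Minimum gap ≈ 11.3 m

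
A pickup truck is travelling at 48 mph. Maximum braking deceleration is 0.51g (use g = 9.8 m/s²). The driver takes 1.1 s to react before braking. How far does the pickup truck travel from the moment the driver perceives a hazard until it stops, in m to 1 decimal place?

Total stopping distance ≈ 69.7 m

48 mph × 0.44704 = 21.4579 m/s.
a = 0.51 × 9.8 = 4.998 m/s².
Reaction distance = v·t_r = 21.4579 × 1.1 = 23.604 m.
Braking distance = v²/(2a) = 21.4579² / (2 × 4.998) = 460.441 / 9.996 = 46.063 m.
Total = 23.604 + 46.063 = 69.667 m.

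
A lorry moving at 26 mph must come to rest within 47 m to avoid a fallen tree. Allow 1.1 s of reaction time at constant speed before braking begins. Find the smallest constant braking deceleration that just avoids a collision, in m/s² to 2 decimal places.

26 mph × 0.44704 = 11.6230 m/s.
Distance covered during reaction = 11.6230 × 1.1 = 12.785 m.
Distance available for braking: 47 − 12.785 = 34.215 m.
v² = 2a·d ⇒ a = v²/(2d) = 11.6230² / (2 × 34.215) = 135.094 / 68.430 = 1.9742 m/s².

Required deceleration ≈ 1.97 m/s²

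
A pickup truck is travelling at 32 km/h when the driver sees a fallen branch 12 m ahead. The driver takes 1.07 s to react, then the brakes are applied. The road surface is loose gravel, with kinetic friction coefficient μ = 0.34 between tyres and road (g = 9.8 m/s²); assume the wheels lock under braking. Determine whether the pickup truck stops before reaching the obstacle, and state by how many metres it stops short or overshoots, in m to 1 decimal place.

No — it overshoots by 9.4 m

32 km/h ÷ 3.6 = 8.8889 m/s.
a = μg = 0.34 × 9.8 = 3.332 m/s².
Reaction distance = 8.8889 × 1.07 = 9.511 m.
Braking distance = v²/(2a) = 79.013 / 6.664 = 11.857 m.
Total stopping distance = 9.511 + 11.857 = 21.368 m, vs 12 m available — it cannot stop in time and overshoots by 21.368 − 12 = 9.368 m.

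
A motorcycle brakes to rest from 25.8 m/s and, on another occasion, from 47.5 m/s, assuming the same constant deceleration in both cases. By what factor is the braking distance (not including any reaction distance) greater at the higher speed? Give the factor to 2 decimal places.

Factor ≈ 3.39

Braking distance d = v²/(2a), so with a fixed, d ∝ v².
Factor = (47.5/25.8)² = 1.8411² = 3.3896.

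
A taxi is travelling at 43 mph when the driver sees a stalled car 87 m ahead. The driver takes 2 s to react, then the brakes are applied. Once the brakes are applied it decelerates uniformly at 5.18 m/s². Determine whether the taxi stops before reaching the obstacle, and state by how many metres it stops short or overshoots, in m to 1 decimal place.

Yes — it stops 12.9 m short of the obstacle

43 mph × 0.44704 = 19.2227 m/s.
Reaction distance = 19.2227 × 2 = 38.445 m.
Braking distance = v²/(2a) = 369.512 / 10.360 = 35.667 m.
Total stopping distance = 38.445 + 35.667 = 74.112 m, vs 87 m available — it stops with 87 − 74.112 = 12.888 m to spare.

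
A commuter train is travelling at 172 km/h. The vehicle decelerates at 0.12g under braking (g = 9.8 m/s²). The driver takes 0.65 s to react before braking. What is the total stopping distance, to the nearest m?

Total stopping distance ≈ 1002 m

172 km/h ÷ 3.6 = 47.7778 m/s.
a = 0.12 × 9.8 = 1.176 m/s².
Reaction distance = v·t_r = 47.7778 × 0.65 = 31.056 m.
Braking distance = v²/(2a) = 47.7778² / (2 × 1.176) = 2282.718 / 2.352 = 970.543 m.
Total = 31.056 + 970.543 = 1001.599 m.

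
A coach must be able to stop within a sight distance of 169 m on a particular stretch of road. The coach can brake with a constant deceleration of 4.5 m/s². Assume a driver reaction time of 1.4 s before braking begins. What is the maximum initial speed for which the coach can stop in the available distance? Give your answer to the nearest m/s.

Maximum speed ≈ 33 m/s

Stopping distance: v·t_r + v²/(2a) = 169 with t_r = 1.4 s and a = 4.500 m/s².
So v² + 12.600 v − 1521.00 = 0.
Positive root: v = −a·t_r + √((a·t_r)² + 2a·d) = −6.300 + √(39.690 + 1521.00) = 33.2056 m/s.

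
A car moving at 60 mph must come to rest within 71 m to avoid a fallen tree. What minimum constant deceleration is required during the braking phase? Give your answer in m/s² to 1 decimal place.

Required deceleration ≈ 5.1 m/s²

60 mph × 0.44704 = 26.8224 m/s.
v² = 2a·d ⇒ a = v²/(2d) = 26.8224² / (2 × 71.000) = 719.441 / 142.000 = 5.0665 m/s².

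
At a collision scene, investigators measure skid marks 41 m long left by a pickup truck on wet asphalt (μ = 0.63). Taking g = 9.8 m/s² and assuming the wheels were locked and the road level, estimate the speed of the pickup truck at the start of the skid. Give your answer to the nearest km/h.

Initial speed ≈ 81 km/h

Deceleration a = μg = 0.63 × 9.8 = 6.174 m/s².
v = √(2a·d) = √(2 × 6.174 × 41) = √506.268 = 22.5004 m/s.
= 22.5004 × 3.6 = 81.001 km/h.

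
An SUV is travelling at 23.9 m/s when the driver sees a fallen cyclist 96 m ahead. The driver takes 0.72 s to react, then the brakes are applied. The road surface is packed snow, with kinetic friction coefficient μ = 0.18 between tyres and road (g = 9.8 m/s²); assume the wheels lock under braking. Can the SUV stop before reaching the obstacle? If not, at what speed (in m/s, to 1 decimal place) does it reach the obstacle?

No — it strikes the obstacle at 17.1 m/s

a = μg = 0.18 × 9.8 = 1.764 m/s².
Reaction distance = 23.9000 × 0.72 = 17.208 m.
Braking distance needed to stop: v²/(2a) = 571.210 / 3.528 = 161.908 m, so total needed = 17.208 + 161.908 = 179.116 m > 96 m — it cannot stop.
Distance remaining when braking begins: 96 − 17.208 = 78.792 m.
v² = v₀² − 2a·d = 571.210 − 2 × 1.764 × 78.792 = 293.232 m²/s².
v = √293.232 = 17.124 m/s.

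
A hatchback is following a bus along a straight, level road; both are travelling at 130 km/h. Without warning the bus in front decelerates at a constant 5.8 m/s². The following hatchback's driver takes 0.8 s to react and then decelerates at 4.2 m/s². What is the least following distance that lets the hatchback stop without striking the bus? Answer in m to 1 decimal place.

Minimum gap ≈ 71.7 m

130 km/h ÷ 3.6 = 36.1111 m/s.
Leader travels v²/(2a_L) = 1304.012 / 11.600 = 112.415 m before stopping.
Follower covers v·t_r = 36.1111 × 0.8 = 28.889 m while reacting, then v²/(2a_F) = 1304.012 / 8.400 = 155.240 m while braking, for a total of 28.889 + 155.240 = 184.129 m.
Since a_F ≤ a_L and the follower starts braking later, the follower is never slower than the leader, so the closest approach is when both have stopped.
Minimum gap = 184.129 − 112.415 = 71.714 m.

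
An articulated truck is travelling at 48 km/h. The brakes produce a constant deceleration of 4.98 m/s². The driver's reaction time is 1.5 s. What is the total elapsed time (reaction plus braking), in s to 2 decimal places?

Total time ≈ 4.18 s

48 km/h ÷ 3.6 = 13.3333 m/s.
Braking time = v/a = 13.3333 / 4.980 = 2.677 s.
Total = 1.5 + 2.677 = 4.177 s.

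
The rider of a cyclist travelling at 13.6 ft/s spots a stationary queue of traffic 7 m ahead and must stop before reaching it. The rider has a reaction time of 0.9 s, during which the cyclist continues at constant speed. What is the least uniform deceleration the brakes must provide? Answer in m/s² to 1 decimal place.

13.6 ft/s × 0.3048 = 4.1453 m/s.
Distance covered during reaction = 4.1453 × 0.9 = 3.731 m.
Distance available for braking: 7 − 3.731 = 3.269 m.
v² = 2a·d ⇒ a = v²/(2d) = 4.1453² / (2 × 3.269) = 17.184 / 6.538 = 2.6283 m/s².

Required deceleration ≈ 2.6 m/s²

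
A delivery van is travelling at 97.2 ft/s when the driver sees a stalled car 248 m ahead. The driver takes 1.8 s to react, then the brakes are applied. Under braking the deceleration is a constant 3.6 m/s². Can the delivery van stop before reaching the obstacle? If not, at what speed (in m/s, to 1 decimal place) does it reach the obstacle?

Yes — it stops about 72.8 m short of the obstacle, so it never reaches it

97.2 ft/s × 0.3048 = 29.6266 m/s.
Reaction distance = 29.6266 × 1.8 = 53.328 m.
Braking distance = v²/(2a) = 877.735 / 7.200 = 121.908 m.
Total stopping distance = 53.328 + 121.908 = 175.236 m, vs 248 m available — it stops with 248 − 175.236 = 72.764 m to spare.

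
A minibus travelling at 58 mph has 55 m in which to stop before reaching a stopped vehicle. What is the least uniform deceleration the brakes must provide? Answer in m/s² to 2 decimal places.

Required deceleration ≈ 6.11 m/s²

58 mph × 0.44704 = 25.9283 m/s.
v² = 2a·d ⇒ a = v²/(2d) = 25.9283² / (2 × 55.000) = 672.277 / 110.000 = 6.1116 m/s².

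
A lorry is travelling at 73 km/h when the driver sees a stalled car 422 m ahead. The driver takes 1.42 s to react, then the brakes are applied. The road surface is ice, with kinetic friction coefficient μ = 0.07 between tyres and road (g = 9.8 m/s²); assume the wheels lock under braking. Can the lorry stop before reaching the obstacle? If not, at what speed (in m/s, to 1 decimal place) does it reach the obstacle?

73 km/h ÷ 3.6 = 20.2778 m/s.
a = μg = 0.07 × 9.8 = 0.686 m/s².
Reaction distance = 20.2778 × 1.42 = 28.794 m.
Braking distance = v²/(2a) = 411.189 / 1.372 = 299.700 m.
Total stopping distance = 28.794 + 299.700 = 328.494 m, vs 422 m available — it stops with 422 − 328.494 = 93.506 m to spare.

Yes — it stops about 93.5 m short of the obstacle, so it never reaches it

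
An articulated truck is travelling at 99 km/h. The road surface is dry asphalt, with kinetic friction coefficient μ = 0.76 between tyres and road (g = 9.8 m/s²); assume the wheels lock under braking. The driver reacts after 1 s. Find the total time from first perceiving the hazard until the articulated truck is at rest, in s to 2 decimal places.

Total time ≈ 4.69 s

99 km/h ÷ 3.6 = 27.5000 m/s.
a = μg = 0.76 × 9.8 = 7.448 m/s².
Braking time = v/a = 27.5000 / 7.448 = 3.692 s.
Total = 1 + 3.692 = 4.692 s.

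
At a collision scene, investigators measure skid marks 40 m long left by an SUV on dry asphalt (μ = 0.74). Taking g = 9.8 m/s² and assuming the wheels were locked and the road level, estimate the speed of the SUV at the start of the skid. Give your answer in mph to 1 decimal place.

Deceleration a = μg = 0.74 × 9.8 = 7.252 m/s².
v = √(2a·d) = √(2 × 7.252 × 40) = √580.160 = 24.0865 m/s.
= 24.0865 ÷ 0.44704 = 53.880 mph.

Initial speed ≈ 53.9 mph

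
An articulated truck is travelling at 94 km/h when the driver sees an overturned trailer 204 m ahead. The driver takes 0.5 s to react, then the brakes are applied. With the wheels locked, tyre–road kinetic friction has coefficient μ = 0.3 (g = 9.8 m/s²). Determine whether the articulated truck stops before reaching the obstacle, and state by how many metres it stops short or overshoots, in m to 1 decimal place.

94 km/h ÷ 3.6 = 26.1111 m/s.
a = μg = 0.3 × 9.8 = 2.940 m/s².
Reaction distance = 26.1111 × 0.5 = 13.056 m.
Braking distance = v²/(2a) = 681.790 / 5.880 = 115.951 m.
Total stopping distance = 13.056 + 115.951 = 129.007 m, vs 204 m available — it stops with 204 − 129.007 = 74.993 m to spare.

Yes — it stops 75.0 m short of the obstacle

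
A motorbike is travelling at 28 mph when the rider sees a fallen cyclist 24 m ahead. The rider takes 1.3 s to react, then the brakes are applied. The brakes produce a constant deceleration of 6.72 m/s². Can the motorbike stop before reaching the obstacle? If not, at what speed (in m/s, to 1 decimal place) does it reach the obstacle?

No — it strikes the obstacle at 7.3 m/s

28 mph × 0.44704 = 12.5171 m/s.
Reaction distance = 12.5171 × 1.3 = 16.272 m.
Braking distance needed to stop: v²/(2a) = 156.678 / 13.440 = 11.658 m, so total needed = 16.272 + 11.658 = 27.930 m > 24 m — it cannot stop.
Distance remaining when braking begins: 24 − 16.272 = 7.728 m.
v² = v₀² − 2a·d = 156.678 − 2 × 6.720 × 7.728 = 52.814 m²/s².
v = √52.814 = 7.267 m/s.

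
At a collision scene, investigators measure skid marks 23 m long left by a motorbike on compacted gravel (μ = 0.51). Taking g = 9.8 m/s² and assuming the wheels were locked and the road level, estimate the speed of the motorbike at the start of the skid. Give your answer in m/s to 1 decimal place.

Deceleration a = μg = 0.51 × 9.8 = 4.998 m/s².
v = √(2a·d) = √(2 × 4.998 × 23) = √229.908 = 15.1627 m/s.

Initial speed ≈ 15.2 m/s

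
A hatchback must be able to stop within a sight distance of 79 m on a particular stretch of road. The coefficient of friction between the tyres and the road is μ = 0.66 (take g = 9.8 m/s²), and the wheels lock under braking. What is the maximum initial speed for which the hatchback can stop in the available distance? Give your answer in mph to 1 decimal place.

a = μg = 0.66 × 9.8 = 6.468 m/s².
v²/(2a) = d ⇒ v = √(2 × 6.468 × 79) = √1021.94 = 31.9678 m/s.
31.9678 m/s ÷ 0.44704 = 71.510 mph.

Maximum speed ≈ 71.5 mph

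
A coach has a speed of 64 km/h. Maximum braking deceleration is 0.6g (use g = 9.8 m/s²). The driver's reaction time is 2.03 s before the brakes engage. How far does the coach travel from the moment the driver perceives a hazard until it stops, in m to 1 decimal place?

64 km/h ÷ 3.6 = 17.7778 m/s.
a = 0.6 × 9.8 = 5.880 m/s².
Reaction distance = v·t_r = 17.7778 × 2.03 = 36.089 m.
Braking distance = v²/(2a) = 17.7778² / (2 × 5.880) = 316.050 / 11.760 = 26.875 m.
Total = 36.089 + 26.875 = 62.964 m.

Total stopping distance ≈ 63.0 m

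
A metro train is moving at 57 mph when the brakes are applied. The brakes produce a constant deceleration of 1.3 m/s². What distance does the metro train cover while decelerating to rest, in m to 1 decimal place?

Braking distance ≈ 249.7 m

57 mph × 0.44704 = 25.4813 m/s.
Braking distance = v²/(2a) = 25.4813² / (2 × 1.300) = 649.297 / 2.600 = 249.730 m.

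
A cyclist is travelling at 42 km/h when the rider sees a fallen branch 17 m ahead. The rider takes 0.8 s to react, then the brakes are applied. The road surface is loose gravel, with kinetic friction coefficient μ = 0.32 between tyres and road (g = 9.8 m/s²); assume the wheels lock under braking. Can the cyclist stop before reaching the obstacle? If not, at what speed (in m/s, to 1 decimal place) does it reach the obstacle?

42 km/h ÷ 3.6 = 11.6667 m/s.
a = μg = 0.32 × 9.8 = 3.136 m/s².
Reaction distance = 11.6667 × 0.8 = 9.333 m.
Braking distance needed to stop: v²/(2a) = 136.112 / 6.272 = 21.702 m, so total needed = 9.333 + 21.702 = 31.035 m > 17 m — it cannot stop.
Distance remaining when braking begins: 17 − 9.333 = 7.667 m.
v² = v₀² − 2a·d = 136.112 − 2 × 3.136 × 7.667 = 88.025 m²/s².
v = √88.025 = 9.382 m/s.

No — it strikes the obstacle at 9.4 m/s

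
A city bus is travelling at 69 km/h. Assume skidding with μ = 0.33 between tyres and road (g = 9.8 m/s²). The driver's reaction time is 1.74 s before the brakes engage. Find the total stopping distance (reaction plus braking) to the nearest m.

69 km/h ÷ 3.6 = 19.1667 m/s.
a = μg = 0.33 × 9.8 = 3.234 m/s².
Reaction distance = v·t_r = 19.1667 × 1.74 = 33.350 m.
Braking distance = v²/(2a) = 19.1667² / (2 × 3.234) = 367.362 / 6.468 = 56.797 m.
Total = 33.350 + 56.797 = 90.147 m.

Total stopping distance ≈ 90 m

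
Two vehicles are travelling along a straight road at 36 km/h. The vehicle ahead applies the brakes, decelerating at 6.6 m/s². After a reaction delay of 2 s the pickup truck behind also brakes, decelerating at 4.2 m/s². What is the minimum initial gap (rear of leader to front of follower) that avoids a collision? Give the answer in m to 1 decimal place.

36 km/h ÷ 3.6 = 10.0000 m/s.
Leader travels v²/(2a_L) = 100.000 / 13.200 = 7.576 m before stopping.
Follower covers v·t_r = 10.0000 × 2 = 20.000 m while reacting, then v²/(2a_F) = 100.000 / 8.400 = 11.905 m while braking, for a total of 20.000 + 11.905 = 31.905 m.
Since a_F ≤ a_L and the follower starts braking later, the follower is never slower than the leader, so the closest approach is when both have stopped.
Minimum gap = 31.905 − 7.576 = 24.329 m.

Minimum gap ≈ 24.3 m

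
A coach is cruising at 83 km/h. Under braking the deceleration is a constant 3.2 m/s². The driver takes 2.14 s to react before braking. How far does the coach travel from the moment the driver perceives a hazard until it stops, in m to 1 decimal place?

Total stopping distance ≈ 132.4 m

83 km/h ÷ 3.6 = 23.0556 m/s.
Reaction distance = v·t_r = 23.0556 × 2.14 = 49.339 m.
Braking distance = v²/(2a) = 23.0556² / (2 × 3.200) = 531.561 / 6.400 = 83.056 m.
Total = 49.339 + 83.056 = 132.395 m.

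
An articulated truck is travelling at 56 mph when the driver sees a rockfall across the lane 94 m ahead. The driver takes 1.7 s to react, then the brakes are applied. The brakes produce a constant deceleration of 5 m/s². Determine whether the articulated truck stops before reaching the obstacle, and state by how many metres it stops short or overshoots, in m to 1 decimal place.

No — it overshoots by 11.2 m

56 mph × 0.44704 = 25.0342 m/s.
Reaction distance = 25.0342 × 1.7 = 42.558 m.
Braking distance = v²/(2a) = 626.711 / 10.000 = 62.671 m.
Total stopping distance = 42.558 + 62.671 = 105.229 m, vs 94 m available — it cannot stop in time and overshoots by 105.229 − 94 = 11.229 m.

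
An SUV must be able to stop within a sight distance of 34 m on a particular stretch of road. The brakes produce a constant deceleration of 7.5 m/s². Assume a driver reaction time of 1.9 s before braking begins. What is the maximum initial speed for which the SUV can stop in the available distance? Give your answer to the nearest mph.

Maximum speed ≈ 28 mph

Stopping distance: v·t_r + v²/(2a) = 34 with t_r = 1.9 s and a = 7.500 m/s².
So v² + 28.500 v − 510.00 = 0.
Positive root: v = −a·t_r + √((a·t_r)² + 2a·d) = −14.250 + √(203.062 + 510.00) = 12.4532 m/s.
12.4532 m/s ÷ 0.44704 = 27.857 mph.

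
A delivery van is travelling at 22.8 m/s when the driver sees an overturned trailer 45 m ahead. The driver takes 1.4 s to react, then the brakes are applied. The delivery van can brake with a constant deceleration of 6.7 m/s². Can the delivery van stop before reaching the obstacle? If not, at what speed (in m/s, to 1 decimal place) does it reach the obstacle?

No — it strikes the obstacle at 18.6 m/s

Reaction distance = 22.8000 × 1.4 = 31.920 m.
Braking distance needed to stop: v²/(2a) = 519.840 / 13.400 = 38.794 m, so total needed = 31.920 + 38.794 = 70.714 m > 45 m — it cannot stop.
Distance remaining when braking begins: 45 − 31.920 = 13.080 m.
v² = v₀² − 2a·d = 519.840 − 2 × 6.700 × 13.080 = 344.568 m²/s².
v = √344.568 = 18.563 m/s.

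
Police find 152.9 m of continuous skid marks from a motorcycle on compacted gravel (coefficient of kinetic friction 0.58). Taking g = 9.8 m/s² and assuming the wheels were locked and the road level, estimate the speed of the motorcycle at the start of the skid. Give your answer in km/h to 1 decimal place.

Deceleration a = μg = 0.58 × 9.8 = 5.684 m/s².
v = √(2a·d) = √(2 × 5.684 × 152.9) = √1738.167 = 41.6913 m/s.
= 41.6913 × 3.6 = 150.089 km/h.

Initial speed ≈ 150.1 km/h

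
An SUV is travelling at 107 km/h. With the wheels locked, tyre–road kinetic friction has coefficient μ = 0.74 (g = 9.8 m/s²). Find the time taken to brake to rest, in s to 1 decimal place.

Braking time ≈ 4.1 s

107 km/h ÷ 3.6 = 29.7222 m/s.
a = μg = 0.74 × 9.8 = 7.252 m/s².
Braking time = v/a = 29.7222 / 7.252 = 4.098 s.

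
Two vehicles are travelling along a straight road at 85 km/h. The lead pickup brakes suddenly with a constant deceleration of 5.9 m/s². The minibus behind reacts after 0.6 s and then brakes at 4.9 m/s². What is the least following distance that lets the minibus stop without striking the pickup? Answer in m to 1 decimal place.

Minimum gap ≈ 23.8 m

85 km/h ÷ 3.6 = 23.6111 m/s.
Leader travels v²/(2a_L) = 557.484 / 11.800 = 47.244 m before stopping.
Follower covers v·t_r = 23.6111 × 0.6 = 14.167 m while reacting, then v²/(2a_F) = 557.484 / 9.800 = 56.886 m while braking, for a total of 14.167 + 56.886 = 71.053 m.
Since a_F ≤ a_L and the follower starts braking later, the follower is never slower than the leader, so the closest approach is when both have stopped.
Minimum gap = 71.053 − 47.244 = 23.809 m.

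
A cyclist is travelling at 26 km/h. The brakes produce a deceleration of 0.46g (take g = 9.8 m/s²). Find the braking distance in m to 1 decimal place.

26 km/h ÷ 3.6 = 7.2222 m/s.
a = 0.46 × 9.8 = 4.508 m/s².
Braking distance = v²/(2a) = 7.2222² / (2 × 4.508) = 52.160 / 9.016 = 5.785 m.

Braking distance ≈ 5.8 m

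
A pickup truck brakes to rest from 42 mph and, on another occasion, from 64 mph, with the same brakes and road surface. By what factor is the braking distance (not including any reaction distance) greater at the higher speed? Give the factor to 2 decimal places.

Factor ≈ 2.32

Braking distance d = v²/(2a), so with a fixed, d ∝ v².
Factor = (64/42)² = 1.5238² = 2.3220.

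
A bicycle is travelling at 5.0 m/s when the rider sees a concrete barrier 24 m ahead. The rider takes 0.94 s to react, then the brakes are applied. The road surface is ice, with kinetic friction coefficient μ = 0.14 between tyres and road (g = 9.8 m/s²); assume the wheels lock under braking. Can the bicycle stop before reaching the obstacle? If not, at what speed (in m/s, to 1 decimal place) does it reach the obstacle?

a = μg = 0.14 × 9.8 = 1.372 m/s².
Reaction distance = 5.0000 × 0.94 = 4.700 m.
Braking distance = v²/(2a) = 25.000 / 2.744 = 9.111 m.
Total stopping distance = 4.700 + 9.111 = 13.811 m, vs 24 m available — it stops with 24 − 13.811 = 10.189 m to spare.

Yes — it stops about 10.2 m short of the obstacle, so it never reaches it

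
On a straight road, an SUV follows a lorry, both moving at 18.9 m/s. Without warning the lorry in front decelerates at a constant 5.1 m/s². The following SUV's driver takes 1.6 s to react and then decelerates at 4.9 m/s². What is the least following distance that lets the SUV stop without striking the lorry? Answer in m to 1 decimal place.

Leader travels v²/(2a_L) = 357.210 / 10.200 = 35.021 m before stopping.
Follower covers v·t_r = 18.9000 × 1.6 = 30.240 m while reacting, then v²/(2a_F) = 357.210 / 9.800 = 36.450 m while braking, for a total of 30.240 + 36.450 = 66.690 m.
Since a_F ≤ a_L and the follower starts braking later, the follower is never slower than the leader, so the closest approach is when both have stopped.
Minimum gap = 66.690 − 35.021 = 31.669 m.

Minimum gap ≈ 31.7 m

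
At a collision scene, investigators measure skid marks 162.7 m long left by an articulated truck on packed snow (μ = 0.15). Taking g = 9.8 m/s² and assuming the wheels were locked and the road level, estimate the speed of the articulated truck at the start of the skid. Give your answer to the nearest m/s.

Deceleration a = μg = 0.15 × 9.8 = 1.470 m/s².
v = √(2a·d) = √(2 × 1.470 × 162.7) = √478.338 = 21.8709 m/s.

Initial speed ≈ 22 m/s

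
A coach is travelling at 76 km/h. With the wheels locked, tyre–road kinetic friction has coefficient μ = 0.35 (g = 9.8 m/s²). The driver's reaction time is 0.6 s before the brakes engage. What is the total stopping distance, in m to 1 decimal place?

76 km/h ÷ 3.6 = 21.1111 m/s.
a = μg = 0.35 × 9.8 = 3.430 m/s².
Reaction distance = v·t_r = 21.1111 × 0.6 = 12.667 m.
Braking distance = v²/(2a) = 21.1111² / (2 × 3.430) = 445.679 / 6.860 = 64.968 m.
Total = 12.667 + 64.968 = 77.635 m.

Total stopping distance ≈ 77.6 m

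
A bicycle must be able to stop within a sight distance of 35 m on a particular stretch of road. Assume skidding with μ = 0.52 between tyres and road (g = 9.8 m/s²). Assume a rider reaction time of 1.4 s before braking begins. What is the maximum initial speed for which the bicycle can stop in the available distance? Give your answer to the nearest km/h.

a = μg = 0.52 × 9.8 = 5.096 m/s².
Stopping distance: v·t_r + v²/(2a) = 35 with t_r = 1.4 s and a = 5.096 m/s².
So v² + 14.269 v − 356.72 = 0.
Positive root: v = −a·t_r + √((a·t_r)² + 2a·d) = −7.134 + √(50.894 + 356.72) = 13.0555 m/s.
13.0555 m/s × 3.6 = 47.000 km/h.

Maximum speed ≈ 47 km/h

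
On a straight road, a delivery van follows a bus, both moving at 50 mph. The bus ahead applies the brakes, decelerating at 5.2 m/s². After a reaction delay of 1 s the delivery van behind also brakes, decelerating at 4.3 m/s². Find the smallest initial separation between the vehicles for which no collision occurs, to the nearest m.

Minimum gap ≈ 32 m

50 mph × 0.44704 = 22.3520 m/s.
Leader travels v²/(2a_L) = 499.612 / 10.400 = 48.040 m before stopping.
Follower covers v·t_r = 22.3520 × 1 = 22.352 m while reacting, then v²/(2a_F) = 499.612 / 8.600 = 58.094 m while braking, for a total of 22.352 + 58.094 = 80.446 m.
Since a_F ≤ a_L and the follower starts braking later, the follower is never slower than the leader, so the closest approach is when both have stopped.
Minimum gap = 80.446 − 48.040 = 32.406 m.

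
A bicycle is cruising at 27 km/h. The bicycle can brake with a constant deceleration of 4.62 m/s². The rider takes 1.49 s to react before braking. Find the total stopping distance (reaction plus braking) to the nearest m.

27 km/h ÷ 3.6 = 7.5000 m/s.
Reaction distance = v·t_r = 7.5000 × 1.49 = 11.175 m.
Braking distance = v²/(2a) = 7.5000² / (2 × 4.620) = 56.250 / 9.240 = 6.088 m.
Total = 11.175 + 6.088 = 17.263 m.

Total stopping distance ≈ 17 m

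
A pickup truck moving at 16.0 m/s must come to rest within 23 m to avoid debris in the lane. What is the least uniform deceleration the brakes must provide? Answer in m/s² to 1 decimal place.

v² = 2a·d ⇒ a = v²/(2d) = 16.0000² / (2 × 23.000) = 256.000 / 46.000 = 5.5652 m/s².

Required deceleration ≈ 5.6 m/s²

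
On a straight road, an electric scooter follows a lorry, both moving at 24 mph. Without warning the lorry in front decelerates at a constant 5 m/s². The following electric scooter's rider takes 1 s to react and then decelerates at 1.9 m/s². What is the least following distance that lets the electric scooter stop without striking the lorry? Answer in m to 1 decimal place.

Minimum gap ≈ 29.5 m

24 mph × 0.44704 = 10.7290 m/s.
Leader travels v²/(2a_L) = 115.111 / 10.000 = 11.511 m before stopping.
Follower covers v·t_r = 10.7290 × 1 = 10.729 m while reacting, then v²/(2a_F) = 115.111 / 3.800 = 30.292 m while braking, for a total of 10.729 + 30.292 = 41.021 m.
Since a_F ≤ a_L and the follower starts braking later, the follower is never slower than the leader, so the closest approach is when both have stopped.
Minimum gap = 41.021 − 11.511 = 29.510 m.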